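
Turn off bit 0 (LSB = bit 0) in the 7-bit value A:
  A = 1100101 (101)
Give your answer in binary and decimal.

Mask = ~(1 << 0) = 1111110
Bit 0 of A is 1, so AND-ing with the mask clears it to 0.
  1100101
& 1111110
---------
  1100100

Answer: 1100100 (100)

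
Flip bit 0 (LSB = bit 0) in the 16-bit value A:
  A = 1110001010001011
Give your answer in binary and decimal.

Mask = 1 << 0 = 0000000000000001
Bit 0 of A is 1; XOR with the mask flips it to 0.
  1110001010001011
^ 0000000000000001
------------------
  1110001010001010

Answer: 1110001010001010 (57994)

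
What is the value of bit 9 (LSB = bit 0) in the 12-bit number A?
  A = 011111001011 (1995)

Bit 9 is the 10th from the right.
  011111001011
    ^
That bit is 1.

Answer: 1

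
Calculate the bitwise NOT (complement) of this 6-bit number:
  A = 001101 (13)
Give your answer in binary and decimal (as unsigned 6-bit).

Flip each bit (0->1, 1->0):
  001101
  110010

Answer: 110010 (50)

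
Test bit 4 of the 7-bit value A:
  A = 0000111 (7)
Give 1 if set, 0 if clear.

Bit 4 is the 5th from the right.
  0000111
    ^
That bit is 0.

Answer: 0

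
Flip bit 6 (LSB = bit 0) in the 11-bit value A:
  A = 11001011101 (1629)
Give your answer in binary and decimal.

Mask = 1 << 6 = 00001000000
Bit 6 of A is 1; XOR with the mask flips it to 0.
  11001011101
^ 00001000000
-------------
  11000011101

Answer: 11000011101 (1565)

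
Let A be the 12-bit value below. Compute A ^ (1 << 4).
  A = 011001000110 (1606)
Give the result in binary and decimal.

Mask = 1 << 4 = 000000010000
Bit 4 of A is 0; XOR with the mask flips it to 1.
  011001000110
^ 000000010000
--------------
  011001010110

Answer: 011001010110 (1622)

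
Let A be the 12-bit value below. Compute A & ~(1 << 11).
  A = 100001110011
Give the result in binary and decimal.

Mask = ~(1 << 11) = 011111111111
Bit 11 of A is 1, so AND-ing with the mask clears it to 0.
  100001110011
& 011111111111
--------------
  000001110011

Answer: 000001110011 (115)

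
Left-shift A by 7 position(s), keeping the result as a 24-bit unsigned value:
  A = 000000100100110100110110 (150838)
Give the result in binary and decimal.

Shift left by 7: drop the top 7 bit(s), append 7 zero(s) on the right.
  000000100100110100110110  ->  discard [0000001], keep [00100110100110110], append 0000000
= 001001101001101100000000

Answer: 001001101001101100000000 (2530048)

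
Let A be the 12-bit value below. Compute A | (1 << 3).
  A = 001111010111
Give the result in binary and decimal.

Mask = 1 << 3 = 000000001000
Bit 3 of A is 0, so OR-ing with the mask flips it to 1.
  001111010111
| 000000001000
--------------
  001111011111

Answer: 001111011111 (991)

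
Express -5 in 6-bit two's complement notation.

1. Binary of +5:  000101
2. Invert bits:     111010
3. Add 1:           111011

Answer: 111011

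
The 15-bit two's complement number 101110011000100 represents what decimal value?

MSB is 1, so the value is negative. Find the magnitude:
1. Invert bits:  010001100111011
2. Add 1:        010001100111100  = 9020
3. Apply sign:   -9020

Answer: -9020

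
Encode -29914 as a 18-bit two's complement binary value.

1. Binary of +29914:  000111010011011010
2. Invert bits:     111000101100100101
3. Add 1:           111000101100100110

Answer: 111000101100100110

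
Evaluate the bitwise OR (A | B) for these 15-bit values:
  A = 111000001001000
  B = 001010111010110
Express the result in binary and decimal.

Apply | to each column (1 where either bit is 1):
  111000001001000
| 001010111010110
-----------------
  111010111011110

Answer: 111010111011110 (30174)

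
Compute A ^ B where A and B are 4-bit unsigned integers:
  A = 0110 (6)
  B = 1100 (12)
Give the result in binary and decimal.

Apply ^ to each column (1 where bits differ):
  0110
^ 1100
------
  1010

Answer: 1010 (10)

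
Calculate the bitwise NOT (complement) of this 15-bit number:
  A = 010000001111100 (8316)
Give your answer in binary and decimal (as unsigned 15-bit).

Flip each bit (0->1, 1->0):
  010000001111100
  101111110000011

Answer: 101111110000011 (24451)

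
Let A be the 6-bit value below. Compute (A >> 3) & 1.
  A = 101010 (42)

Bit 3 is the 4th from the right.
  101010
    ^
That bit is 1.

Answer: 1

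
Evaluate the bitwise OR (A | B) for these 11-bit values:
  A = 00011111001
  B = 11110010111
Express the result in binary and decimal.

Apply | to each column (1 where either bit is 1):
  00011111001
| 11110010111
-------------
  11111111111

Answer: 11111111111 (2047)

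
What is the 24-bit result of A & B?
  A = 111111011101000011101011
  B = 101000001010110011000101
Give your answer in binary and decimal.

Apply & to each column (1 only where both bits are 1):
  111111011101000011101011
& 101000001010110011000101
--------------------------
  101000001000000011000001

Answer: 101000001000000011000001 (10518721)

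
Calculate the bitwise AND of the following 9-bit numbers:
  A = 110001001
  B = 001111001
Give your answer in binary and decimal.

Apply & to each column (1 only where both bits are 1):
  110001001
& 001111001
-----------
  000001001

Answer: 000001001 (9)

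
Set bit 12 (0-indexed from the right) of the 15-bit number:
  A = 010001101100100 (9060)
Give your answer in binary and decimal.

Mask = 1 << 12 = 001000000000000
Bit 12 of A is 0, so OR-ing with the mask flips it to 1.
  010001101100100
| 001000000000000
-----------------
  011001101100100

Answer: 011001101100100 (13156)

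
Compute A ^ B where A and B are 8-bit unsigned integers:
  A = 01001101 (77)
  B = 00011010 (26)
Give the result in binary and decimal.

Apply ^ to each column (1 where bits differ):
  01001101
^ 00011010
----------
  01010111

Answer: 01010111 (87)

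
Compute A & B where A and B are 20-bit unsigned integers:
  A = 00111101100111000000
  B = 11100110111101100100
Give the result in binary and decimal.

Apply & to each column (1 only where both bits are 1):
  00111101100111000000
& 11100110111101100100
----------------------
  00100100100101000000

Answer: 00100100100101000000 (149824)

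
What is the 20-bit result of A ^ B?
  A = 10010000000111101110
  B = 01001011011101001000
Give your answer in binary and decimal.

Apply ^ to each column (1 where bits differ):
  10010000000111101110
^ 01001011011101001000
----------------------
  11011011011010100110

Answer: 11011011011010100110 (898726)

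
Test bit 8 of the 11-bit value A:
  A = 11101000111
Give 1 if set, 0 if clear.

Bit 8 is the 9th from the right.
  11101000111
    ^
That bit is 1.

Answer: 1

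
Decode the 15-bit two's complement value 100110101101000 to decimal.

MSB is 1, so the value is negative. Find the magnitude:
1. Invert bits:  011001010010111
2. Add 1:        011001010011000  = 12952
3. Apply sign:   -12952

Answer: -12952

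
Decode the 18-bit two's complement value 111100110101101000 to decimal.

MSB is 1, so the value is negative. Find the magnitude:
1. Invert bits:  000011001010010111
2. Add 1:        000011001010011000  = 12952
3. Apply sign:   -12952

Answer: -12952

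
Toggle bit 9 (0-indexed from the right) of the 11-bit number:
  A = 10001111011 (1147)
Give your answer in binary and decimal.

Mask = 1 << 9 = 01000000000
Bit 9 of A is 0; XOR with the mask flips it to 1.
  10001111011
^ 01000000000
-------------
  11001111011

Answer: 11001111011 (1659)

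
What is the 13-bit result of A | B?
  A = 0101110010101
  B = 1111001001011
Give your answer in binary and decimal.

Apply | to each column (1 where either bit is 1):
  0101110010101
| 1111001001011
---------------
  1111111011111

Answer: 1111111011111 (8159)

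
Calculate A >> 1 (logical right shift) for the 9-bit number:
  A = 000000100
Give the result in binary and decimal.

Logical shift right by 1: drop the bottom 1 bit(s), prepend 1 zero(s) on the left.
  000000100  ->  keep [00000010], discard [0], prepend 0
= 000000010

Answer: 000000010 (2)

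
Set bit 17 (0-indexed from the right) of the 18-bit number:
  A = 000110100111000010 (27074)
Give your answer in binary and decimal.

Mask = 1 << 17 = 100000000000000000
Bit 17 of A is 0, so OR-ing with the mask flips it to 1.
  000110100111000010
| 100000000000000000
--------------------
  100110100111000010

Answer: 100110100111000010 (158146)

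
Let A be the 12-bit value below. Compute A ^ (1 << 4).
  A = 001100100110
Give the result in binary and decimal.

Mask = 1 << 4 = 000000010000
Bit 4 of A is 0; XOR with the mask flips it to 1.
  001100100110
^ 000000010000
--------------
  001100110110

Answer: 001100110110 (822)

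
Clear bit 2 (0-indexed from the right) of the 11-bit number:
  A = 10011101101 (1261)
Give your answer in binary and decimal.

Mask = ~(1 << 2) = 11111111011
Bit 2 of A is 1, so AND-ing with the mask clears it to 0.
  10011101101
& 11111111011
-------------
  10011101001

Answer: 10011101001 (1257)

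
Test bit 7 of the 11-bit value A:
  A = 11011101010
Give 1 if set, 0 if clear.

Bit 7 is the 8th from the right.
  11011101010
     ^
That bit is 1.

Answer: 1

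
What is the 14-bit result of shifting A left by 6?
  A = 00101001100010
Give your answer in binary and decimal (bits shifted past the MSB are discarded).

Shift left by 6: drop the top 6 bit(s), append 6 zero(s) on the right.
  00101001100010  ->  discard [001010], keep [01100010], append 000000
= 01100010000000

Answer: 01100010000000 (6272)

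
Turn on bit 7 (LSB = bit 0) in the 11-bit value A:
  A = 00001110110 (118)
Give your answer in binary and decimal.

Mask = 1 << 7 = 00010000000
Bit 7 of A is 0, so OR-ing with the mask flips it to 1.
  00001110110
| 00010000000
-------------
  00011110110

Answer: 00011110110 (246)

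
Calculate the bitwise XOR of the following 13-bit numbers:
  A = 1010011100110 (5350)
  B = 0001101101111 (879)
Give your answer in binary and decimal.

Apply ^ to each column (1 where bits differ):
  1010011100110
^ 0001101101111
---------------
  1011110001001

Answer: 1011110001001 (6025)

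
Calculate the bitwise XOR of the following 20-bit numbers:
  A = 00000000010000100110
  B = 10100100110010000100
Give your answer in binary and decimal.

Apply ^ to each column (1 where bits differ):
  00000000010000100110
^ 10100100110010000100
----------------------
  10100100100010100010

Answer: 10100100100010100010 (673954)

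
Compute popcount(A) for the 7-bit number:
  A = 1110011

1110011
1-bits at positions (from bit 0 = LSB): 0, 1, 4, 5, 6
Count = 5

Answer: 5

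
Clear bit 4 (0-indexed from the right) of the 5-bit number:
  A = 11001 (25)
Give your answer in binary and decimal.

Mask = ~(1 << 4) = 01111
Bit 4 of A is 1, so AND-ing with the mask clears it to 0.
  11001
& 01111
-------
  01001

Answer: 01001 (9)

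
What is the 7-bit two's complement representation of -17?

1. Binary of +17:  0010001
2. Invert bits:     1101110
3. Add 1:           1101111

Answer: 1101111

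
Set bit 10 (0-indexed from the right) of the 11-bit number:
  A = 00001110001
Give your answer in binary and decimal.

Mask = 1 << 10 = 10000000000
Bit 10 of A is 0, so OR-ing with the mask flips it to 1.
  00001110001
| 10000000000
-------------
  10001110001

Answer: 10001110001 (1137)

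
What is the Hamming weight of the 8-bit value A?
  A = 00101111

00101111
1-bits at positions (from bit 0 = LSB): 0, 1, 2, 3, 5
Count = 5

Answer: 5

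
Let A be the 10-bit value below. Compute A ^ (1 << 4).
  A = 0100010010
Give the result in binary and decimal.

Mask = 1 << 4 = 0000010000
Bit 4 of A is 1; XOR with the mask flips it to 0.
  0100010010
^ 0000010000
------------
  0100000010

Answer: 0100000010 (258)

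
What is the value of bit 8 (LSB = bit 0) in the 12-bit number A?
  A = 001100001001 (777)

Bit 8 is the 9th from the right.
  001100001001
     ^
That bit is 1.

Answer: 1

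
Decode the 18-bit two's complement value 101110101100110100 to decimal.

MSB is 1, so the value is negative. Find the magnitude:
1. Invert bits:  010001010011001011
2. Add 1:        010001010011001100  = 70860
3. Apply sign:   -70860

Answer: -70860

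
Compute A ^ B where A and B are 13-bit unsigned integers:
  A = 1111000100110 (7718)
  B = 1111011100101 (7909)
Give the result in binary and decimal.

Apply ^ to each column (1 where bits differ):
  1111000100110
^ 1111011100101
---------------
  0000011000011

Answer: 0000011000011 (195)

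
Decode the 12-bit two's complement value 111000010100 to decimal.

MSB is 1, so the value is negative. Find the magnitude:
1. Invert bits:  000111101011
2. Add 1:        000111101100  = 492
3. Apply sign:   -492

Answer: -492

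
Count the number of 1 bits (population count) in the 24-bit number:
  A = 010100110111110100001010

010100110111110100001010
1-bits at positions (from bit 0 = LSB): 1, 3, 8, 10, 11, 12, 13, 14, 16, 17, 20, 22
Count = 12

Answer: 12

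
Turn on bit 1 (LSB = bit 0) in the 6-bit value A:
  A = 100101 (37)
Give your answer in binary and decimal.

Mask = 1 << 1 = 000010
Bit 1 of A is 0, so OR-ing with the mask flips it to 1.
  100101
| 000010
--------
  100111

Answer: 100111 (39)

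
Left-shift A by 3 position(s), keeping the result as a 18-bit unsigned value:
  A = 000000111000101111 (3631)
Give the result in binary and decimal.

Shift left by 3: drop the top 3 bit(s), append 3 zero(s) on the right.
  000000111000101111  ->  discard [000], keep [000111000101111], append 000
= 000111000101111000

Answer: 000111000101111000 (29048)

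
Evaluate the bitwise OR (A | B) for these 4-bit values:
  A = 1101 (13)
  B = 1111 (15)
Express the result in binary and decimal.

Apply | to each column (1 where either bit is 1):
  1101
| 1111
------
  1111

Answer: 1111 (15)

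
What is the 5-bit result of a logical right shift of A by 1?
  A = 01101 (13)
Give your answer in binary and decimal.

Logical shift right by 1: drop the bottom 1 bit(s), prepend 1 zero(s) on the left.
  01101  ->  keep [0110], discard [1], prepend 0
= 00110

Answer: 00110 (6)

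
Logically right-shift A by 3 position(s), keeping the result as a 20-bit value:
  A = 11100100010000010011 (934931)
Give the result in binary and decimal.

Logical shift right by 3: drop the bottom 3 bit(s), prepend 3 zero(s) on the left.
  11100100010000010011  ->  keep [11100100010000010], discard [011], prepend 000
= 00011100100010000010

Answer: 00011100100010000010 (116866)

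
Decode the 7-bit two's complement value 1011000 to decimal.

MSB is 1, so the value is negative. Find the magnitude:
1. Invert bits:  0100111
2. Add 1:        0101000  = 40
3. Apply sign:   -40

Answer: -40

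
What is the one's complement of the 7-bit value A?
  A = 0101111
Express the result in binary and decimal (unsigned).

Flip each bit (0->1, 1->0):
  0101111
  1010000

Answer: 1010000 (80)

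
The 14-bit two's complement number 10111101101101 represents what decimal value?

MSB is 1, so the value is negative. Find the magnitude:
1. Invert bits:  01000010010010
2. Add 1:        01000010010011  = 4243
3. Apply sign:   -4243

Answer: -4243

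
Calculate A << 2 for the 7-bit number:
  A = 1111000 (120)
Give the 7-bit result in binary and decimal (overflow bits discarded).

Shift left by 2: drop the top 2 bit(s), append 2 zero(s) on the right.
  1111000  ->  discard [11], keep [11000], append 00
= 1100000

Answer: 1100000 (96)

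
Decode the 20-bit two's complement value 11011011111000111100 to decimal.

MSB is 1, so the value is negative. Find the magnitude:
1. Invert bits:  00100100000111000011
2. Add 1:        00100100000111000100  = 147908
3. Apply sign:   -147908

Answer: -147908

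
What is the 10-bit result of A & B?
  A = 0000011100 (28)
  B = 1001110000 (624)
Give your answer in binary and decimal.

Apply & to each column (1 only where both bits are 1):
  0000011100
& 1001110000
------------
  0000010000

Answer: 0000010000 (16)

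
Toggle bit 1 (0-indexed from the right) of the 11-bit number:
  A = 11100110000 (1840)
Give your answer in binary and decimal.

Mask = 1 << 1 = 00000000010
Bit 1 of A is 0; XOR with the mask flips it to 1.
  11100110000
^ 00000000010
-------------
  11100110010

Answer: 11100110010 (1842)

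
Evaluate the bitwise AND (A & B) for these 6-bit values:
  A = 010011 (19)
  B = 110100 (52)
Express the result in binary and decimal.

Apply & to each column (1 only where both bits are 1):
  010011
& 110100
--------
  010000

Answer: 010000 (16)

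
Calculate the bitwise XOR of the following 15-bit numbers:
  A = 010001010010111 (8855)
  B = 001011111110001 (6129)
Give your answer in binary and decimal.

Apply ^ to each column (1 where bits differ):
  010001010010111
^ 001011111110001
-----------------
  011010101100110

Answer: 011010101100110 (13670)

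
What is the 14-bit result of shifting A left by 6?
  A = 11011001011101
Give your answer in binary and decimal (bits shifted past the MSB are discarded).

Shift left by 6: drop the top 6 bit(s), append 6 zero(s) on the right.
  11011001011101  ->  discard [110110], keep [01011101], append 000000
= 01011101000000

Answer: 01011101000000 (5952)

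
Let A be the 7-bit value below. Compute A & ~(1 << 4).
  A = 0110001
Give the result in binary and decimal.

Mask = ~(1 << 4) = 1101111
Bit 4 of A is 1, so AND-ing with the mask clears it to 0.
  0110001
& 1101111
---------
  0100001

Answer: 0100001 (33)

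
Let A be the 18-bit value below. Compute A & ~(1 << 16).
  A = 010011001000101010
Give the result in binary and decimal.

Mask = ~(1 << 16) = 101111111111111111
Bit 16 of A is 1, so AND-ing with the mask clears it to 0.
  010011001000101010
& 101111111111111111
--------------------
  000011001000101010

Answer: 000011001000101010 (12842)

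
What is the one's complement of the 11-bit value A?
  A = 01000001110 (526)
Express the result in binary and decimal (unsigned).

Flip each bit (0->1, 1->0):
  01000001110
  10111110001

Answer: 10111110001 (1521)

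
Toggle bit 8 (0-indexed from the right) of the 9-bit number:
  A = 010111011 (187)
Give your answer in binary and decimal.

Mask = 1 << 8 = 100000000
Bit 8 of A is 0; XOR with the mask flips it to 1.
  010111011
^ 100000000
-----------
  110111011

Answer: 110111011 (443)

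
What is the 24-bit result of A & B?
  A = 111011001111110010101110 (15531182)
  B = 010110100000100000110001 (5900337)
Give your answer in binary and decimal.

Apply & to each column (1 only where both bits are 1):
  111011001111110010101110
& 010110100000100000110001
--------------------------
  010010000000100000100000

Answer: 010010000000100000100000 (4720672)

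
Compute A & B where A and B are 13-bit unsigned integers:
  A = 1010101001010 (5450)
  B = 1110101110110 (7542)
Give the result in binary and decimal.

Apply & to each column (1 only where both bits are 1):
  1010101001010
& 1110101110110
---------------
  1010101000010

Answer: 1010101000010 (5442)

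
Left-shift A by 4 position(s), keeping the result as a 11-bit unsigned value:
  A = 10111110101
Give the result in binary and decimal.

Shift left by 4: drop the top 4 bit(s), append 4 zero(s) on the right.
  10111110101  ->  discard [1011], keep [1110101], append 0000
= 11101010000

Answer: 11101010000 (1872)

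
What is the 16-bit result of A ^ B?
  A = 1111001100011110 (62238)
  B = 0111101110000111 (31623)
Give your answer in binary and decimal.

Apply ^ to each column (1 where bits differ):
  1111001100011110
^ 0111101110000111
------------------
  1000100010011001

Answer: 1000100010011001 (34969)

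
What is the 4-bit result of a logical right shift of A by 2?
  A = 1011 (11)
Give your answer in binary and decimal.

Logical shift right by 2: drop the bottom 2 bit(s), prepend 2 zero(s) on the left.
  1011  ->  keep [10], discard [11], prepend 00
= 0010

Answer: 0010 (2)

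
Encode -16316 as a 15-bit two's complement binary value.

1. Binary of +16316:  011111110111100
2. Invert bits:     100000001000011
3. Add 1:           100000001000100

Answer: 100000001000100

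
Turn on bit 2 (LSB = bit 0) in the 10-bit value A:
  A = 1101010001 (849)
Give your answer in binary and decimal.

Mask = 1 << 2 = 0000000100
Bit 2 of A is 0, so OR-ing with the mask flips it to 1.
  1101010001
| 0000000100
------------
  1101010101

Answer: 1101010101 (853)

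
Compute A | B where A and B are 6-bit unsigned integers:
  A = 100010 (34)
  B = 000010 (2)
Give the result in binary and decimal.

Apply | to each column (1 where either bit is 1):
  100010
| 000010
--------
  100010

Answer: 100010 (34)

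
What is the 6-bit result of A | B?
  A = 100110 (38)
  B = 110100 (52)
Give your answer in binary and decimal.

Apply | to each column (1 where either bit is 1):
  100110
| 110100
--------
  110110

Answer: 110110 (54)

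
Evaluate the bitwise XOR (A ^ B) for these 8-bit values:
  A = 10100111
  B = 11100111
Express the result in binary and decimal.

Apply ^ to each column (1 where bits differ):
  10100111
^ 11100111
----------
  01000000

Answer: 01000000 (64)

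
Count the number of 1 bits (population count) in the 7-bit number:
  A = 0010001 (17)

0010001
1-bits at positions (from bit 0 = LSB): 0, 4
Count = 2

Answer: 2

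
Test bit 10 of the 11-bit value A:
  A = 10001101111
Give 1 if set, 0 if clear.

Bit 10 is the 11th from the right.
  10001101111
  ^
That bit is 1.

Answer: 1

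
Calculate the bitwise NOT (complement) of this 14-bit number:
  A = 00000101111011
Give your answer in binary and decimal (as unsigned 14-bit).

Flip each bit (0->1, 1->0):
  00000101111011
  11111010000100

Answer: 11111010000100 (16004)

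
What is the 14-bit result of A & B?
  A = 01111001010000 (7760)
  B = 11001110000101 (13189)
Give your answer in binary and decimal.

Apply & to each column (1 only where both bits are 1):
  01111001010000
& 11001110000101
----------------
  01001000000000

Answer: 01001000000000 (4608)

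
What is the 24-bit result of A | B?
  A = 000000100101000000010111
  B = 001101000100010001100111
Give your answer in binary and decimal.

Apply | to each column (1 where either bit is 1):
  000000100101000000010111
| 001101000100010001100111
--------------------------
  001101100101010001110111

Answer: 001101100101010001110111 (3560567)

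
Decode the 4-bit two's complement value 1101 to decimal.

MSB is 1, so the value is negative. Find the magnitude:
1. Invert bits:  0010
2. Add 1:        0011  = 3
3. Apply sign:   -3

Answer: -3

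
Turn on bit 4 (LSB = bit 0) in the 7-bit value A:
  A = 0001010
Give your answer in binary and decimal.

Mask = 1 << 4 = 0010000
Bit 4 of A is 0, so OR-ing with the mask flips it to 1.
  0001010
| 0010000
---------
  0011010

Answer: 0011010 (26)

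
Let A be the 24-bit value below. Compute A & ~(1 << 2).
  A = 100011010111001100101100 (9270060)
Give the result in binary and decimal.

Mask = ~(1 << 2) = 111111111111111111111011
Bit 2 of A is 1, so AND-ing with the mask clears it to 0.
  100011010111001100101100
& 111111111111111111111011
--------------------------
  100011010111001100101000

Answer: 100011010111001100101000 (9270056)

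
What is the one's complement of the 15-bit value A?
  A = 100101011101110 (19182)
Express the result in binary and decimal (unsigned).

Flip each bit (0->1, 1->0):
  100101011101110
  011010100010001

Answer: 011010100010001 (13585)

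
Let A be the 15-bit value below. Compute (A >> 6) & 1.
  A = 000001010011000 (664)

Bit 6 is the 7th from the right.
  000001010011000
          ^
That bit is 0.

Answer: 0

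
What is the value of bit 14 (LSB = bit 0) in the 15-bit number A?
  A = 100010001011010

Bit 14 is the 15th from the right.
  100010001011010
  ^
That bit is 1.

Answer: 1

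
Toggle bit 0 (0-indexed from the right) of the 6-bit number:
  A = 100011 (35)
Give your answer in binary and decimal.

Mask = 1 << 0 = 000001
Bit 0 of A is 1; XOR with the mask flips it to 0.
  100011
^ 000001
--------
  100010

Answer: 100010 (34)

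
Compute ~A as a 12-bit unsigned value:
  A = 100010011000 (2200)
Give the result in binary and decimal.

Flip each bit (0->1, 1->0):
  100010011000
  011101100111

Answer: 011101100111 (1895)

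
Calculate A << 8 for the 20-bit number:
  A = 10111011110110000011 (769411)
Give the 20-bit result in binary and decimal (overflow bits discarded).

Shift left by 8: drop the top 8 bit(s), append 8 zero(s) on the right.
  10111011110110000011  ->  discard [10111011], keep [110110000011], append 00000000
= 11011000001100000000

Answer: 11011000001100000000 (885504)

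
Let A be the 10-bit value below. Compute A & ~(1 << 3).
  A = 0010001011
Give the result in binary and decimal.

Mask = ~(1 << 3) = 1111110111
Bit 3 of A is 1, so AND-ing with the mask clears it to 0.
  0010001011
& 1111110111
------------
  0010000011

Answer: 0010000011 (131)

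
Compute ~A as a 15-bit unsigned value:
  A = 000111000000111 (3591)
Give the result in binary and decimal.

Flip each bit (0->1, 1->0):
  000111000000111
  111000111111000

Answer: 111000111111000 (29176)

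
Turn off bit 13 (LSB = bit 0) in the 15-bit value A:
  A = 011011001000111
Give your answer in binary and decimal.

Mask = ~(1 << 13) = 101111111111111
Bit 13 of A is 1, so AND-ing with the mask clears it to 0.
  011011001000111
& 101111111111111
-----------------
  001011001000111

Answer: 001011001000111 (5703)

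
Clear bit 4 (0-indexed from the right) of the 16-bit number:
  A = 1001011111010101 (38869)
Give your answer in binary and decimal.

Mask = ~(1 << 4) = 1111111111101111
Bit 4 of A is 1, so AND-ing with the mask clears it to 0.
  1001011111010101
& 1111111111101111
------------------
  1001011111000101

Answer: 1001011111000101 (38853)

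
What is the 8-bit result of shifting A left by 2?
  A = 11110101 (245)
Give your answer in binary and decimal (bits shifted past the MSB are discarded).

Shift left by 2: drop the top 2 bit(s), append 2 zero(s) on the right.
  11110101  ->  discard [11], keep [110101], append 00
= 11010100

Answer: 11010100 (212)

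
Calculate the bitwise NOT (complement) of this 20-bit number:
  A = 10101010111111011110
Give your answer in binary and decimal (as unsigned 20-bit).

Flip each bit (0->1, 1->0):
  10101010111111011110
  01010101000000100001

Answer: 01010101000000100001 (348193)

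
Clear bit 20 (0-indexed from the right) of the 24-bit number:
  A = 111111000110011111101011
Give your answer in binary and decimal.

Mask = ~(1 << 20) = 111011111111111111111111
Bit 20 of A is 1, so AND-ing with the mask clears it to 0.
  111111000110011111101011
& 111011111111111111111111
--------------------------
  111011000110011111101011

Answer: 111011000110011111101011 (15493099)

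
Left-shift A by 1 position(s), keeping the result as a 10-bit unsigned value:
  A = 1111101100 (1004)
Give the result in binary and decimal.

Shift left by 1: drop the top 1 bit(s), append 1 zero(s) on the right.
  1111101100  ->  discard [1], keep [111101100], append 0
= 1111011000

Answer: 1111011000 (984)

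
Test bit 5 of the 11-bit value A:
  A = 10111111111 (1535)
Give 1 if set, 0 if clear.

Bit 5 is the 6th from the right.
  10111111111
       ^
That bit is 1.

Answer: 1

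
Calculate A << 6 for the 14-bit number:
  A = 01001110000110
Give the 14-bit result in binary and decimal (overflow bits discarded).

Shift left by 6: drop the top 6 bit(s), append 6 zero(s) on the right.
  01001110000110  ->  discard [010011], keep [10000110], append 000000
= 10000110000000

Answer: 10000110000000 (8576)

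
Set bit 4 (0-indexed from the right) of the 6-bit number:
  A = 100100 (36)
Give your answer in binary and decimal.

Mask = 1 << 4 = 010000
Bit 4 of A is 0, so OR-ing with the mask flips it to 1.
  100100
| 010000
--------
  110100

Answer: 110100 (52)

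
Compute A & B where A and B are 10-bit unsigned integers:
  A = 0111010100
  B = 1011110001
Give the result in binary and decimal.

Apply & to each column (1 only where both bits are 1):
  0111010100
& 1011110001
------------
  0011010000

Answer: 0011010000 (208)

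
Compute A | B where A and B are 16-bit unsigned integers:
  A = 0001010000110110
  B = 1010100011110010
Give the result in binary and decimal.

Apply | to each column (1 where either bit is 1):
  0001010000110110
| 1010100011110010
------------------
  1011110011110110

Answer: 1011110011110110 (48374)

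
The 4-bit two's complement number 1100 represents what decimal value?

MSB is 1, so the value is negative. Find the magnitude:
1. Invert bits:  0011
2. Add 1:        0100  = 4
3. Apply sign:   -4

Answer: -4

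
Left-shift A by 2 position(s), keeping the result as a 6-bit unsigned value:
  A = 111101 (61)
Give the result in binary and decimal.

Shift left by 2: drop the top 2 bit(s), append 2 zero(s) on the right.
  111101  ->  discard [11], keep [1101], append 00
= 110100

Answer: 110100 (52)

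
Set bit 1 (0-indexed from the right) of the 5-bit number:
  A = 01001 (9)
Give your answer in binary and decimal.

Mask = 1 << 1 = 00010
Bit 1 of A is 0, so OR-ing with the mask flips it to 1.
  01001
| 00010
-------
  01011

Answer: 01011 (11)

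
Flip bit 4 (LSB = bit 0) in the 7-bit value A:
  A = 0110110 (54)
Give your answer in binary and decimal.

Mask = 1 << 4 = 0010000
Bit 4 of A is 1; XOR with the mask flips it to 0.
  0110110
^ 0010000
---------
  0100110

Answer: 0100110 (38)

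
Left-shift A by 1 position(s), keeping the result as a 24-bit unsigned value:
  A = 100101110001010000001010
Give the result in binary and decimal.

Shift left by 1: drop the top 1 bit(s), append 1 zero(s) on the right.
  100101110001010000001010  ->  discard [1], keep [00101110001010000001010], append 0
= 001011100010100000010100

Answer: 001011100010100000010100 (3024916)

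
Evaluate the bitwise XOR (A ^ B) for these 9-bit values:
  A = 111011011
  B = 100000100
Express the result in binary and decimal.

Apply ^ to each column (1 where bits differ):
  111011011
^ 100000100
-----------
  011011111

Answer: 011011111 (223)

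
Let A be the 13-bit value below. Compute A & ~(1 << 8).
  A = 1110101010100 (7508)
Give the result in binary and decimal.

Mask = ~(1 << 8) = 1111011111111
Bit 8 of A is 1, so AND-ing with the mask clears it to 0.
  1110101010100
& 1111011111111
---------------
  1110001010100

Answer: 1110001010100 (7252)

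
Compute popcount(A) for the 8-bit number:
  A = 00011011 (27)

00011011
1-bits at positions (from bit 0 = LSB): 0, 1, 3, 4
Count = 4

Answer: 4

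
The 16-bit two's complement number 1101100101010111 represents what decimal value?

MSB is 1, so the value is negative. Find the magnitude:
1. Invert bits:  0010011010101000
2. Add 1:        0010011010101001  = 9897
3. Apply sign:   -9897

Answer: -9897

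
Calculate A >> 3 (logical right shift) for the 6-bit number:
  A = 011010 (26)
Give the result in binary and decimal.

Logical shift right by 3: drop the bottom 3 bit(s), prepend 3 zero(s) on the left.
  011010  ->  keep [011], discard [010], prepend 000
= 000011

Answer: 000011 (3)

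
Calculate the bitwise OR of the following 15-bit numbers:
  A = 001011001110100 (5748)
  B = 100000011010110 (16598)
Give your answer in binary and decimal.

Apply | to each column (1 where either bit is 1):
  001011001110100
| 100000011010110
-----------------
  101011011110110

Answer: 101011011110110 (22262)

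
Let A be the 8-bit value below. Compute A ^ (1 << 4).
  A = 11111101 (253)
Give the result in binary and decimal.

Mask = 1 << 4 = 00010000
Bit 4 of A is 1; XOR with the mask flips it to 0.
  11111101
^ 00010000
----------
  11101101

Answer: 11101101 (237)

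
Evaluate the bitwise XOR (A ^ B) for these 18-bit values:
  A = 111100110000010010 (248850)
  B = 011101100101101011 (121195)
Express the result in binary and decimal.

Apply ^ to each column (1 where bits differ):
  111100110000010010
^ 011101100101101011
--------------------
  100001010101111001

Answer: 100001010101111001 (136569)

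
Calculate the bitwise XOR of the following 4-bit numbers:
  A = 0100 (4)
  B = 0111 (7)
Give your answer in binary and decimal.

Apply ^ to each column (1 where bits differ):
  0100
^ 0111
------
  0011

Answer: 0011 (3)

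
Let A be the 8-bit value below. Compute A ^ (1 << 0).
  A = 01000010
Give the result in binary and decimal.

Mask = 1 << 0 = 00000001
Bit 0 of A is 0; XOR with the mask flips it to 1.
  01000010
^ 00000001
----------
  01000011

Answer: 01000011 (67)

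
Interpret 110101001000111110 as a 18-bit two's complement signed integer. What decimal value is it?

MSB is 1, so the value is negative. Find the magnitude:
1. Invert bits:  001010110111000001
2. Add 1:        001010110111000010  = 44482
3. Apply sign:   -44482

Answer: -44482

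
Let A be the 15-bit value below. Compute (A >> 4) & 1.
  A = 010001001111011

Bit 4 is the 5th from the right.
  010001001111011
            ^
That bit is 1.

Answer: 1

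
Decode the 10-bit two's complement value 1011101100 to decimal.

MSB is 1, so the value is negative. Find the magnitude:
1. Invert bits:  0100010011
2. Add 1:        0100010100  = 276
3. Apply sign:   -276

Answer: -276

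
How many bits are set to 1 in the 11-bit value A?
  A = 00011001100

00011001100
1-bits at positions (from bit 0 = LSB): 2, 3, 6, 7
Count = 4

Answer: 4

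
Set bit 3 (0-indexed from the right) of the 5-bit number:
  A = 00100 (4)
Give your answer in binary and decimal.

Mask = 1 << 3 = 01000
Bit 3 of A is 0, so OR-ing with the mask flips it to 1.
  00100
| 01000
-------
  01100

Answer: 01100 (12)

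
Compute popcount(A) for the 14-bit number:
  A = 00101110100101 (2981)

00101110100101
1-bits at positions (from bit 0 = LSB): 0, 2, 5, 7, 8, 9, 11
Count = 7

Answer: 7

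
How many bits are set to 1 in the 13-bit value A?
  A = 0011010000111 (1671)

0011010000111
1-bits at positions (from bit 0 = LSB): 0, 1, 2, 7, 9, 10
Count = 6

Answer: 6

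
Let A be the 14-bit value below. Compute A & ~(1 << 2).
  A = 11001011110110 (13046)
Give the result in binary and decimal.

Mask = ~(1 << 2) = 11111111111011
Bit 2 of A is 1, so AND-ing with the mask clears it to 0.
  11001011110110
& 11111111111011
----------------
  11001011110010

Answer: 11001011110010 (13042)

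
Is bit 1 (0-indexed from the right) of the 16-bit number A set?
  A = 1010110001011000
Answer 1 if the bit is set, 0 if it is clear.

Bit 1 is the 2nd from the right.
  1010110001011000
                ^
That bit is 0.

Answer: 0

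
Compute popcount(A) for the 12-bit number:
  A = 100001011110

100001011110
1-bits at positions (from bit 0 = LSB): 1, 2, 3, 4, 6, 11
Count = 6

Answer: 6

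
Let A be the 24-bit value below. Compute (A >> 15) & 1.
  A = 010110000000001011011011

Bit 15 is the 16th from the right.
  010110000000001011011011
          ^
That bit is 0.

Answer: 0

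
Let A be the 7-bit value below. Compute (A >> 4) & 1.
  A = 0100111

Bit 4 is the 5th from the right.
  0100111
    ^
That bit is 0.

Answer: 0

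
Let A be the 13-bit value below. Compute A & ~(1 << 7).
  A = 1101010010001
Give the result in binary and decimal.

Mask = ~(1 << 7) = 1111101111111
Bit 7 of A is 1, so AND-ing with the mask clears it to 0.
  1101010010001
& 1111101111111
---------------
  1101000010001

Answer: 1101000010001 (6673)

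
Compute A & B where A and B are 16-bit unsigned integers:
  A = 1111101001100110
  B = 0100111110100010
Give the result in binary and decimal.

Apply & to each column (1 only where both bits are 1):
  1111101001100110
& 0100111110100010
------------------
  0100101000100010

Answer: 0100101000100010 (18978)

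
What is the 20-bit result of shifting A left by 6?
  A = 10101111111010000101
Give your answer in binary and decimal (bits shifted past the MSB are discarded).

Shift left by 6: drop the top 6 bit(s), append 6 zero(s) on the right.
  10101111111010000101  ->  discard [101011], keep [11111010000101], append 000000
= 11111010000101000000

Answer: 11111010000101000000 (1024320)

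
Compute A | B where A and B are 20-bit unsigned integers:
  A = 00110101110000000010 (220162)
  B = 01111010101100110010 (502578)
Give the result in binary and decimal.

Apply | to each column (1 where either bit is 1):
  00110101110000000010
| 01111010101100110010
----------------------
  01111111111100110010

Answer: 01111111111100110010 (524082)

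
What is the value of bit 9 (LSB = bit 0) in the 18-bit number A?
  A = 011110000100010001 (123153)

Bit 9 is the 10th from the right.
  011110000100010001
          ^
That bit is 0.

Answer: 0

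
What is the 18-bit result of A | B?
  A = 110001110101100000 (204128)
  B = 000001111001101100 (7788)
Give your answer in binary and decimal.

Apply | to each column (1 where either bit is 1):
  110001110101100000
| 000001111001101100
--------------------
  110001111101101100

Answer: 110001111101101100 (204652)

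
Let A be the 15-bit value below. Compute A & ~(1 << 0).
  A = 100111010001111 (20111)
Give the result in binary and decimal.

Mask = ~(1 << 0) = 111111111111110
Bit 0 of A is 1, so AND-ing with the mask clears it to 0.
  100111010001111
& 111111111111110
-----------------
  100111010001110

Answer: 100111010001110 (20110)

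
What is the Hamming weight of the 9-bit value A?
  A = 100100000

100100000
1-bits at positions (from bit 0 = LSB): 5, 8
Count = 2

Answer: 2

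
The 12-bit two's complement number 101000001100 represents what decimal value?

MSB is 1, so the value is negative. Find the magnitude:
1. Invert bits:  010111110011
2. Add 1:        010111110100  = 1524
3. Apply sign:   -1524

Answer: -1524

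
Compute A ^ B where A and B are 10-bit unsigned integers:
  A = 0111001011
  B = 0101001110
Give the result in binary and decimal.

Apply ^ to each column (1 where bits differ):
  0111001011
^ 0101001110
------------
  0010000101

Answer: 0010000101 (133)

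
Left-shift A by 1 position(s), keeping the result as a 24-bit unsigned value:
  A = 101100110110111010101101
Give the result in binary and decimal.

Shift left by 1: drop the top 1 bit(s), append 1 zero(s) on the right.
  101100110110111010101101  ->  discard [1], keep [01100110110111010101101], append 0
= 011001101101110101011010

Answer: 011001101101110101011010 (6741338)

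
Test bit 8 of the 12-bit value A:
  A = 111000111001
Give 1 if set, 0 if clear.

Bit 8 is the 9th from the right.
  111000111001
     ^
That bit is 0.

Answer: 0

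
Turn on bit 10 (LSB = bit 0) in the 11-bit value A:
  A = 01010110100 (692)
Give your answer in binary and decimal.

Mask = 1 << 10 = 10000000000
Bit 10 of A is 0, so OR-ing with the mask flips it to 1.
  01010110100
| 10000000000
-------------
  11010110100

Answer: 11010110100 (1716)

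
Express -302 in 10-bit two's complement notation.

1. Binary of +302:  0100101110
2. Invert bits:     1011010001
3. Add 1:           1011010010

Answer: 1011010010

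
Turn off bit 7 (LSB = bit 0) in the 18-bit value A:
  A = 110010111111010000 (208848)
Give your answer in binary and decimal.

Mask = ~(1 << 7) = 111111111101111111
Bit 7 of A is 1, so AND-ing with the mask clears it to 0.
  110010111111010000
& 111111111101111111
--------------------
  110010111101010000

Answer: 110010111101010000 (208720)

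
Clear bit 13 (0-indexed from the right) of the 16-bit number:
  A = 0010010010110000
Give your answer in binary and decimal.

Mask = ~(1 << 13) = 1101111111111111
Bit 13 of A is 1, so AND-ing with the mask clears it to 0.
  0010010010110000
& 1101111111111111
------------------
  0000010010110000

Answer: 0000010010110000 (1200)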